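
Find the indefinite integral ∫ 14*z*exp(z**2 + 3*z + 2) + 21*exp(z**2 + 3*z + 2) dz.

7*exp(z**2 + 3*z + 2) + C

Let u = z**2 + 3*z + 2, so du = (2*z + 3) dz.
Rewriting, the integral becomes 7·∫ e^u du = 7·e^u.
Substituting back, u = z**2 + 3*z + 2.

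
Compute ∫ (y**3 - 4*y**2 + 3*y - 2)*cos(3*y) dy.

y**3*sin(3*y)/3 - 4*y**2*sin(3*y)/3 + y**2*cos(3*y)/3 + 7*y*sin(3*y)/9 - 8*y*cos(3*y)/9 - 10*sin(3*y)/27 + 7*cos(3*y)/27 + C

Use integration by parts with u = y**3 - 4*y**2 + 3*y - 2, dv = cos(3*y) dy, so v = sin(3*y)/3.
Apply parts 3 times (tabular method): alternate signs, differentiate u down to 0, integrate dv up.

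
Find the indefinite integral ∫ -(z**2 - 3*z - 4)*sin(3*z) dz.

Use integration by parts with u = z**2 - 3*z - 4, dv = -sin(3*z) dz, so v = cos(3*z)/3.
Apply parts 2 times (tabular method): alternate signs, differentiate u down to 0, integrate dv up.

z**2*cos(3*z)/3 - 2*z*sin(3*z)/9 - z*cos(3*z) + sin(3*z)/3 - 38*cos(3*z)/27 + C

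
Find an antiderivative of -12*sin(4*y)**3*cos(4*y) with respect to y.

Let u = sin(4*y), so du = (4*cos(4*y)) dy.
Rewriting, the integral becomes -3·∫ u^3 du = -3·u^4/4.
Substituting back, u = sin(4*y).

-3*sin(4*y)**4/4 + C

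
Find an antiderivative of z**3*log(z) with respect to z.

Use integration by parts with u = log(z), dv = z**3 dz.
Then du = 1/z dz and v = z**4/4.

z**4*log(z)/4 - z**4/16 + C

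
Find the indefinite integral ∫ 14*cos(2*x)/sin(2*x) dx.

Let u = sin(2*x), so du = (2*cos(2*x)) dx.
Rewriting, the integral becomes 7·∫ 1/u du = 7·log(u).
Substituting back, u = sin(2*x).

7*log(sin(2*x)) + C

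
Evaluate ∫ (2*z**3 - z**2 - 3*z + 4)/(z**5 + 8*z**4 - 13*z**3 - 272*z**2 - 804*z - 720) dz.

191*log(z - 6)/3960 + 5*log(z + 2)/24 - 25*log(z + 3)/9 + 32*log(z + 4)/5 - 128*log(z + 5)/33 + C

Factor the denominator: (z - 6)*(z + 2)*(z + 3)*(z + 4)*(z + 5).
Partial-fraction decomposition: -128/(33*(z + 5)) + 32/(5*(z + 4)) - 25/(9*(z + 3)) + 5/(24*(z + 2)) + 191/(3960*(z - 6)).
Integrate each term: A/(z−a) contributes A·log|z−a|.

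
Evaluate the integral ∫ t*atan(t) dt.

t**2*atan(t)/2 - t/2 + atan(t)/2 + C

Use integration by parts with u = arctan(t), dv = t dt.
Then du = 1/(t**2 + 1) dt.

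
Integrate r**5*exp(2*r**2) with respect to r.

Let u = r², du = 2r dr; rewrite as (1/2)∫ u^2·exp(2u) du.
Now integrate by parts 2 times.

(2*r**4 - 2*r**2 + 1)*exp(2*r**2)/8 + C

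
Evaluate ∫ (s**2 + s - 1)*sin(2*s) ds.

Use integration by parts with u = s**2 + s - 1, dv = sin(2*s) ds, so v = -cos(2*s)/2.
Apply parts 2 times (tabular method): alternate signs, differentiate u down to 0, integrate dv up.

-s**2*cos(2*s)/2 + s*sin(2*s)/2 - s*cos(2*s)/2 + sin(2*s)/4 + 3*cos(2*s)/4 + C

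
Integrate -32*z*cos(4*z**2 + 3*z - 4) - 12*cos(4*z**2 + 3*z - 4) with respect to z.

Let u = 4*z**2 + 3*z - 4, so du = (8*z + 3) dz.
Rewriting, the integral becomes -4·∫ cos(u) du = -4·sin(u).
Substituting back, u = 4*z**2 + 3*z - 4.

-4*sin(4*z**2 + 3*z - 4) + C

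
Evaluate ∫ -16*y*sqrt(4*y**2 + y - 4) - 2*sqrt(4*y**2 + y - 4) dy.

-4*(4*y**2 + y - 4)**(3/2)/3 + C

Let u = 4*y**2 + y - 4, so du = (8*y + 1) dy.
Rewriting, the integral becomes -2·∫ √u du = -2·(2/3)u^(3/2).
Substituting back, u = 4*y**2 + y - 4.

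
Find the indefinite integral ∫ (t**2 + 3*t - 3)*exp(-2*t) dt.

(-t**2 - 4*t + 1)*exp(-2*t)/2 + C

Use integration by parts with u = t**2 + 3*t - 3, dv = exp(-2*t) dt, so v = -exp(-2*t)/2.
Apply parts 2 times (tabular method): alternate signs, differentiate u down to 0, integrate dv up.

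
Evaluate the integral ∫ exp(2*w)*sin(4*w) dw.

Let I denote the integral. Integrate by parts with u = sin(4*w), dv = exp(2*w) dw, so v = exp(2*w)/2: I = exp(2*w)*sin(4*w)/2 − 2·∫ exp(2*w)*cos(4*w) dw.
Apply parts again with u = cos(4*w), dv = exp(2*w) dw: ∫ exp(2*w)*cos(4*w) dw = exp(2*w)*cos(4*w)/2 + 2·I. Substituting back brings back I: I = exp(2*w)*sin(4*w)/2 - exp(2*w)*cos(4*w) − 4·I.
Solving for I: (1 + 4)·I equals the remaining terms, so I = (1/5)·(exp(2*w)*sin(4*w)/2 - exp(2*w)*cos(4*w)).

exp(2*w)*sin(4*w)/10 - exp(2*w)*cos(4*w)/5 + C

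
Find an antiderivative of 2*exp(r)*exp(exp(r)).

Let u = exp(r), so du = (exp(r)) dr.
Rewriting, the integral becomes 2·∫ e^u du = 2·e^u.
Substituting back, u = exp(r).

2*exp(exp(r)) + C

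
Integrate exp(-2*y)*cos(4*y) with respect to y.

Let I denote the integral. Integrate by parts with u = cos(4*y), dv = exp(-2*y) dy, so v = -exp(-2*y)/2: I = -exp(-2*y)*cos(4*y)/2 − 2·∫ exp(-2*y)*sin(4*y) dy.
Apply parts again with u = sin(4*y), dv = exp(-2*y) dy: ∫ exp(-2*y)*sin(4*y) dy = -exp(-2*y)*sin(4*y)/2 + 2·I. Substituting back brings back I: I = exp(-2*y)*sin(4*y) - exp(-2*y)*cos(4*y)/2 − 4·I.
Solving for I: (1 + 4)·I equals the remaining terms, so I = (1/5)·(exp(-2*y)*sin(4*y) - exp(-2*y)*cos(4*y)/2).

exp(-2*y)*sin(4*y)/5 - exp(-2*y)*cos(4*y)/10 + C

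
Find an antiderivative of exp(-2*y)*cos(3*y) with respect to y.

3*exp(-2*y)*sin(3*y)/13 - 2*exp(-2*y)*cos(3*y)/13 + C

Let I denote the integral. Integrate by parts with u = cos(3*y), dv = exp(-2*y) dy, so v = -exp(-2*y)/2: I = -exp(-2*y)*cos(3*y)/2 − (3/2)·∫ exp(-2*y)*sin(3*y) dy.
Apply parts again with u = sin(3*y), dv = exp(-2*y) dy: ∫ exp(-2*y)*sin(3*y) dy = -exp(-2*y)*sin(3*y)/2 + (3/2)·I. Substituting back brings back I: I = 3*exp(-2*y)*sin(3*y)/4 - exp(-2*y)*cos(3*y)/2 − (9/4)·I.
Solving for I: (1 + 9/4)·I equals the remaining terms, so I = (4/13)·(3*exp(-2*y)*sin(3*y)/4 - exp(-2*y)*cos(3*y)/2).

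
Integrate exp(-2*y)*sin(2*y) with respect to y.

-exp(-2*y)*sin(2*y)/4 - exp(-2*y)*cos(2*y)/4 + C

Let I denote the integral. Integrate by parts with u = sin(2*y), dv = exp(-2*y) dy, so v = -exp(-2*y)/2: I = -exp(-2*y)*sin(2*y)/2 + ∫ exp(-2*y)*cos(2*y) dy.
Apply parts again with u = cos(2*y), dv = exp(-2*y) dy: ∫ exp(-2*y)*cos(2*y) dy = -exp(-2*y)*cos(2*y)/2 − I. Substituting back brings back I: I = -exp(-2*y)*sin(2*y)/2 - exp(-2*y)*cos(2*y)/2 − I.
Solving for I: (1 + 1)·I equals the remaining terms, so I = (1/2)·(-exp(-2*y)*sin(2*y)/2 - exp(-2*y)*cos(2*y)/2).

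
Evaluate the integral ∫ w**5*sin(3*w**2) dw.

-w**4*cos(3*w**2)/6 + w**2*sin(3*w**2)/9 + cos(3*w**2)/27 + C

Let u = w², du = 2w dw; rewrite as (1/2)∫ u^2·sin(3u) du.
Now integrate by parts 2 times.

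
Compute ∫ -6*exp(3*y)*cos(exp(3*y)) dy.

-2*sin(exp(3*y)) + C

Let u = exp(3*y), so du = (3*exp(3*y)) dy.
Rewriting, the integral becomes -2·∫ cos(u) du = -2·sin(u).
Substituting back, u = exp(3*y).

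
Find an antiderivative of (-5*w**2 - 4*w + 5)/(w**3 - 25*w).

Factor the denominator: w*(w - 5)*(w + 5).
Partial-fraction decomposition: -2/(w + 5) - 14/(5*(w - 5)) - 1/(5*w).
Integrate each term: A/(w−a) contributes A·log|w−a|.

-log(w)/5 - 14*log(w - 5)/5 - 2*log(w + 5) + C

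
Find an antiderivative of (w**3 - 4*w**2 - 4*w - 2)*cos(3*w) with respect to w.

w**3*sin(3*w)/3 - 4*w**2*sin(3*w)/3 + w**2*cos(3*w)/3 - 14*w*sin(3*w)/9 - 8*w*cos(3*w)/9 - 10*sin(3*w)/27 - 14*cos(3*w)/27 + C

Use integration by parts with u = w**3 - 4*w**2 - 4*w - 2, dv = cos(3*w) dw, so v = sin(3*w)/3.
Apply parts 3 times (tabular method): alternate signs, differentiate u down to 0, integrate dv up.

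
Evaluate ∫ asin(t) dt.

Use integration by parts with u = arcsin(t), dv = dt.
Then du = 1/sqrt(-t**2 + 1) dt.

t*asin(t) + sqrt(-t**2 + 1) + C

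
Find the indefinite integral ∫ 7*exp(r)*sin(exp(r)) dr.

Let u = exp(r), so du = (exp(r)) dr.
Rewriting, the integral becomes 7·∫ sin(u) du = 7·-cos(u).
Substituting back, u = exp(r).

-7*cos(exp(r)) + C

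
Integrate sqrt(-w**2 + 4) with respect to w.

w*sqrt(-w**2 + 4)/2 + 2*asin(w/2) + C

Substitute w = 2·sin(θ), so dw = 2·cos(θ) dθ and the radical becomes sqrt(-w**2 + 4) = 2·cos(θ) by the Pythagorean identity.
Integrate the resulting trig expression in θ, then back-substitute θ = asin(w/2), sin(θ) = w/2, cos(θ) = sqrt(-w**2 + 4)/2 (absorbing any constant into C).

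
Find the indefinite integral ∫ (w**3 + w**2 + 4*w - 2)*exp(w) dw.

(w**3 - 2*w**2 + 8*w - 10)*exp(w) + C

Use integration by parts with u = w**3 + w**2 + 4*w - 2, dv = exp(w) dw, so v = exp(w).
Apply parts 3 times (tabular method): alternate signs, differentiate u down to 0, integrate dv up.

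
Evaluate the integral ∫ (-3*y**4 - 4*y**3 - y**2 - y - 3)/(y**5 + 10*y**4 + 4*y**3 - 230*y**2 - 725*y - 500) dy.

Factor the denominator: (y - 5)*(y + 1)*(y + 4)*(y + 5)**2.
Partial-fraction decomposition: 6783/(400*(y + 5)) + 699/(20*(y + 5)**2) - 527/(27*(y + 4)) + 1/(144*(y + 1)) - 301/(675*(y - 5)).
Integrate each term; A/(y−a) gives A·log|y−a|; A/(y−a)² gives −A/(y−a).

-301*log(y - 5)/675 + log(y + 1)/144 - 527*log(y + 4)/27 + 6783*log(y + 5)/400 - 699/(20*y + 100) + C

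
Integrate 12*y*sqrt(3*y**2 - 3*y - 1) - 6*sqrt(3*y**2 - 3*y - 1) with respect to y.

Let u = 3*y**2 - 3*y - 1, so du = (6*y - 3) dy.
Rewriting, the integral becomes 2·∫ √u du = 2·(2/3)u^(3/2).
Substituting back, u = 3*y**2 - 3*y - 1.

4*(3*y**2 - 3*y - 1)**(3/2)/3 + C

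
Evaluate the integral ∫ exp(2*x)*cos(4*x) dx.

exp(2*x)*sin(4*x)/5 + exp(2*x)*cos(4*x)/10 + C

Let I denote the integral. Integrate by parts with u = cos(4*x), dv = exp(2*x) dx, so v = exp(2*x)/2: I = exp(2*x)*cos(4*x)/2 + 2·∫ exp(2*x)*sin(4*x) dx.
Apply parts again with u = sin(4*x), dv = exp(2*x) dx: ∫ exp(2*x)*sin(4*x) dx = exp(2*x)*sin(4*x)/2 − 2·I. Substituting back brings back I: I = exp(2*x)*sin(4*x) + exp(2*x)*cos(4*x)/2 − 4·I.
Solving for I: (1 + 4)·I equals the remaining terms, so I = (1/5)·(exp(2*x)*sin(4*x) + exp(2*x)*cos(4*x)/2).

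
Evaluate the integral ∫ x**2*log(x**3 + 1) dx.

x**3*log(x**3 + 1)/3 - x**3/3 + log(x**3 + 1)/3 + C

Let u = x**3 + 1, so du = (3*x**2) dx.
The integral becomes (1/3)·∫ log(u) du; integrate by parts with u′=log(u), dv′=du.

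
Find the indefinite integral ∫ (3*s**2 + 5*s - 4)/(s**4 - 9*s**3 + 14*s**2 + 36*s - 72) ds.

67*log(s - 6)/48 - 38*log(s - 3)/15 + 9*log(s - 2)/8 + log(s + 2)/80 + C

Factor the denominator: (s - 6)*(s - 3)*(s - 2)*(s + 2).
Partial-fraction decomposition: 1/(80*(s + 2)) + 9/(8*(s - 2)) - 38/(15*(s - 3)) + 67/(48*(s - 6)).
Integrate each term: A/(s−a) contributes A·log|s−a|.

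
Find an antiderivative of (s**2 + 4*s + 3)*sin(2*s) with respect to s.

-s**2*cos(2*s)/2 + s*sin(2*s)/2 - 2*s*cos(2*s) + sin(2*s) - 5*cos(2*s)/4 + C

Use integration by parts with u = s**2 + 4*s + 3, dv = sin(2*s) ds, so v = -cos(2*s)/2.
Apply parts 2 times (tabular method): alternate signs, differentiate u down to 0, integrate dv up.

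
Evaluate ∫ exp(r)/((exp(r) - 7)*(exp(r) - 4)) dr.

Let u = e^r, du = e^r dr.
The integral becomes ∫ du/((u-7)(u-4)); decompose into partial fractions.

log(exp(r) - 7)/3 - log(exp(r) - 4)/3 + C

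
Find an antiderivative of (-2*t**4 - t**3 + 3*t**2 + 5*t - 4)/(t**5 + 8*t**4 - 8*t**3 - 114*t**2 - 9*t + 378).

-151*log(t - 3)/360 + 22*log(t - 2)/225 + 9671*log(t + 3)/7200 - 4351*log(t + 7)/1440 + 127/(120*t + 360) + C

Factor the denominator: (t - 3)*(t - 2)*(t + 3)**2*(t + 7).
Partial-fraction decomposition: -4351/(1440*(t + 7)) + 9671/(7200*(t + 3)) - 127/(120*(t + 3)**2) + 22/(225*(t - 2)) - 151/(360*(t - 3)).
Integrate each term; A/(t−a) gives A·log|t−a|; A/(t−a)² gives −A/(t−a).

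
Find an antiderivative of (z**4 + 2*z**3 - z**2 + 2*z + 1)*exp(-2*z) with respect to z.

(-2*z**4 - 8*z**3 - 10*z**2 - 14*z - 9)*exp(-2*z)/4 + C

Use integration by parts with u = z**4 + 2*z**3 - z**2 + 2*z + 1, dv = exp(-2*z) dz, so v = -exp(-2*z)/2.
Apply parts 4 times (tabular method): alternate signs, differentiate u down to 0, integrate dv up.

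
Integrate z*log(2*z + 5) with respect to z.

Use integration by parts with u = log(2*z + 5), dv = z dz.
Then du = 2/(2*z + 5) dz and v = z**2/2.

z**2*log(2*z + 5)/2 - z**2/4 + 5*z/4 - 25*log(2*z + 5)/8 + C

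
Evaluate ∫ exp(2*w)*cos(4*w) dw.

Let I denote the integral. Integrate by parts with u = cos(4*w), dv = exp(2*w) dw, so v = exp(2*w)/2: I = exp(2*w)*cos(4*w)/2 + 2·∫ exp(2*w)*sin(4*w) dw.
Apply parts again with u = sin(4*w), dv = exp(2*w) dw: ∫ exp(2*w)*sin(4*w) dw = exp(2*w)*sin(4*w)/2 − 2·I. Substituting back brings back I: I = exp(2*w)*sin(4*w) + exp(2*w)*cos(4*w)/2 − 4·I.
Solving for I: (1 + 4)·I equals the remaining terms, so I = (1/5)·(exp(2*w)*sin(4*w) + exp(2*w)*cos(4*w)/2).

exp(2*w)*sin(4*w)/5 + exp(2*w)*cos(4*w)/10 + C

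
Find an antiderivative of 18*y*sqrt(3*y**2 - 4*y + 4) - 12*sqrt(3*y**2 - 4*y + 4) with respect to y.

Let u = 3*y**2 - 4*y + 4, so du = (6*y - 4) dy.
Rewriting, the integral becomes 3·∫ √u du = 3·(2/3)u^(3/2).
Substituting back, u = 3*y**2 - 4*y + 4.

2*(3*y**2 - 4*y + 4)**(3/2) + C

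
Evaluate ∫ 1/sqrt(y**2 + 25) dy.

log(y + sqrt(y**2 + 25)) + C

Substitute y = 5·tan(θ), so dy = 5·sec(θ)^2 dθ and the radical becomes sqrt(y**2 + 25) = 5·sec(θ) by the Pythagorean identity.
Integrate the resulting trig expression in θ, then back-substitute tan(θ) = y/5, sec(θ) = sqrt(y**2 + 25)/5 (absorbing any constant into C).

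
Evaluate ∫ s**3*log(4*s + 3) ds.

Use integration by parts with u = log(4*s + 3), dv = s**3 ds.
Then du = 4/(4*s + 3) ds and v = s**4/4.

s**4*log(4*s + 3)/4 - s**4/16 + s**3/16 - 9*s**2/128 + 27*s/256 - 81*log(4*s + 3)/1024 + C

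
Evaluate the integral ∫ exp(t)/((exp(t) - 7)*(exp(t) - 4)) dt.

Let u = e^t, du = e^t dt.
The integral becomes ∫ du/((u-7)(u-4)); decompose into partial fractions.

log(exp(t) - 7)/3 - log(exp(t) - 4)/3 + C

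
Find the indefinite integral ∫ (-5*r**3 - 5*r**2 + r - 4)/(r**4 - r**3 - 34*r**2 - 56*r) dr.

Factor the denominator: r*(r - 7)*(r + 2)*(r + 4).
Partial-fraction decomposition: -29/(11*(r + 4)) + 7/(18*(r + 2)) - 1957/(693*(r - 7)) + 1/(14*r).
Integrate each term: A/(r−a) contributes A·log|r−a|.

log(r)/14 - 1957*log(r - 7)/693 + 7*log(r + 2)/18 - 29*log(r + 4)/11 + C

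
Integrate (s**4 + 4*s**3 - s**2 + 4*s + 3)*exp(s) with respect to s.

(s**4 - s**2 + 6*s - 3)*exp(s) + C

Use integration by parts with u = s**4 + 4*s**3 - s**2 + 4*s + 3, dv = exp(s) ds, so v = exp(s).
Apply parts 4 times (tabular method): alternate signs, differentiate u down to 0, integrate dv up.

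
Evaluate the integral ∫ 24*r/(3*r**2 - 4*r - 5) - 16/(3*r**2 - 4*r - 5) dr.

Let u = 3*r**2 - 4*r - 5, so du = (6*r - 4) dr.
Rewriting, the integral becomes 4·∫ 1/u du = 4·log(u).
Substituting back, u = 3*r**2 - 4*r - 5.

4*log(3*r**2 - 4*r - 5) + C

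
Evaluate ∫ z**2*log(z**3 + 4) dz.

Let u = z**3 + 4, so du = (3*z**2) dz.
The integral becomes (1/3)·∫ log(u) du; integrate by parts with u′=log(u), dv′=du.

z**3*log(z**3 + 4)/3 - z**3/3 + 4*log(z**3 + 4)/3 + C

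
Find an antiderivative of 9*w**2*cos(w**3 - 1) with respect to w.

Let u = w**3 - 1, so du = (3*w**2) dw.
Rewriting, the integral becomes 3·∫ cos(u) du = 3·sin(u).
Substituting back, u = w**3 - 1.

3*sin(w**3 - 1) + C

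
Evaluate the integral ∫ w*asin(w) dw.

w**2*asin(w)/2 + w*sqrt(-w**2 + 1)/4 - asin(w)/4 + C

Use integration by parts with u = arcsin(w), dv = w dw.
Then du = 1/sqrt(-w**2 + 1) dw.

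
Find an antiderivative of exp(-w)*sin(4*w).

-exp(-w)*sin(4*w)/17 - 4*exp(-w)*cos(4*w)/17 + C

Let I denote the integral. Integrate by parts with u = sin(4*w), dv = exp(-w) dw, so v = -exp(-w): I = -exp(-w)*sin(4*w) + 4·∫ exp(-w)*cos(4*w) dw.
Apply parts again with u = cos(4*w), dv = exp(-w) dw: ∫ exp(-w)*cos(4*w) dw = -exp(-w)*cos(4*w) − 4·I. Substituting back brings back I: I = -exp(-w)*sin(4*w) - 4*exp(-w)*cos(4*w) − 16·I.
Solving for I: (1 + 16)·I equals the remaining terms, so I = (1/17)·(-exp(-w)*sin(4*w) - 4*exp(-w)*cos(4*w)).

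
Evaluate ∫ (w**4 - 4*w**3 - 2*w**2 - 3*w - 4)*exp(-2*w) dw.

Use integration by parts with u = w**4 - 4*w**3 - 2*w**2 - 3*w - 4, dv = exp(-2*w) dw, so v = -exp(-2*w)/2.
Apply parts 4 times (tabular method): alternate signs, differentiate u down to 0, integrate dv up.

(-w**4 + 2*w**3 + 5*w**2 + 8*w + 8)*exp(-2*w)/2 + C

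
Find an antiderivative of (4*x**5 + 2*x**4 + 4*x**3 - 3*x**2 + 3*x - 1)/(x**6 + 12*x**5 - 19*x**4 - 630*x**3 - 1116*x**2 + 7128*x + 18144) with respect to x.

Factor the denominator: (x - 6)*(x - 4)*(x + 3)*(x + 6)**2*(x + 7).
Partial-fraction decomposition: 63967/(572*(x + 7)) - 2335367/(21600*(x + 6)) + 29503/(360*(x + 6)**2) - 955/(2268*(x + 3)) - 4827/(15400*(x - 4)) + 34469/(33696*(x - 6)).
Integrate each term; A/(x−a) gives A·log|x−a|; A/(x−a)² gives −A/(x−a).

34469*log(x - 6)/33696 - 4827*log(x - 4)/15400 - 955*log(x + 3)/2268 - 2335367*log(x + 6)/21600 + 63967*log(x + 7)/572 - 29503/(360*x + 2160) + C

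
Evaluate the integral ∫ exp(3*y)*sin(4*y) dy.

3*exp(3*y)*sin(4*y)/25 - 4*exp(3*y)*cos(4*y)/25 + C

Let I denote the integral. Integrate by parts with u = sin(4*y), dv = exp(3*y) dy, so v = exp(3*y)/3: I = exp(3*y)*sin(4*y)/3 − (4/3)·∫ exp(3*y)*cos(4*y) dy.
Apply parts again with u = cos(4*y), dv = exp(3*y) dy: ∫ exp(3*y)*cos(4*y) dy = exp(3*y)*cos(4*y)/3 + (4/3)·I. Substituting back brings back I: I = exp(3*y)*sin(4*y)/3 - 4*exp(3*y)*cos(4*y)/9 − (16/9)·I.
Solving for I: (1 + 16/9)·I equals the remaining terms, so I = (9/25)·(exp(3*y)*sin(4*y)/3 - 4*exp(3*y)*cos(4*y)/9).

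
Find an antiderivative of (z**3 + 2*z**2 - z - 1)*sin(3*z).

-z**3*cos(3*z)/3 + z**2*sin(3*z)/3 - 2*z**2*cos(3*z)/3 + 4*z*sin(3*z)/9 + 5*z*cos(3*z)/9 - 5*sin(3*z)/27 + 13*cos(3*z)/27 + C

Use integration by parts with u = z**3 + 2*z**2 - z - 1, dv = sin(3*z) dz, so v = -cos(3*z)/3.
Apply parts 3 times (tabular method): alternate signs, differentiate u down to 0, integrate dv up.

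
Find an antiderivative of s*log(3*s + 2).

Use integration by parts with u = log(3*s + 2), dv = s ds.
Then du = 3/(3*s + 2) ds and v = s**2/2.

s**2*log(3*s + 2)/2 - s**2/4 + s/3 - 2*log(3*s + 2)/9 + C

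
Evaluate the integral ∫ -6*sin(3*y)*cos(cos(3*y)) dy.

Let u = cos(3*y), so du = (-3*sin(3*y)) dy.
Rewriting, the integral becomes 2·∫ cos(u) du = 2·sin(u).
Substituting back, u = cos(3*y).

2*sin(cos(3*y)) + C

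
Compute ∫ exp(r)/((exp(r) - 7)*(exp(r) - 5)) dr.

Let u = e^r, du = e^r dr.
The integral becomes ∫ du/((u-5)(u-7)); decompose into partial fractions.

log(exp(r) - 7)/2 - log(exp(r) - 5)/2 + C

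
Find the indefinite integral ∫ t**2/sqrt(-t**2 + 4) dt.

-t*sqrt(-t**2 + 4)/2 + 2*asin(t/2) + C

Substitute t = 2·sin(θ), so dt = 2·cos(θ) dθ and the radical becomes sqrt(-t**2 + 4) = 2·cos(θ) by the Pythagorean identity.
Integrate the resulting trig expression in θ, then back-substitute θ = asin(t/2), sin(θ) = t/2, cos(θ) = sqrt(-t**2 + 4)/2 (absorbing any constant into C).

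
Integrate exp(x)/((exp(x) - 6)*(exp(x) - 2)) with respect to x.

log(exp(x) - 6)/4 - log(exp(x) - 2)/4 + C

Let u = e^x, du = e^x dx.
The integral becomes ∫ du/((u-2)(u-6)); decompose into partial fractions.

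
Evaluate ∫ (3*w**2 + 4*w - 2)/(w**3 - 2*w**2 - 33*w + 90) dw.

Factor the denominator: (w - 5)*(w - 3)*(w + 6).
Partial-fraction decomposition: 82/(99*(w + 6)) - 37/(18*(w - 3)) + 93/(22*(w - 5)).
Integrate each term: A/(w−a) contributes A·log|w−a|.

93*log(w - 5)/22 - 37*log(w - 3)/18 + 82*log(w + 6)/99 + C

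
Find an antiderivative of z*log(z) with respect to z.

Use integration by parts with u = log(z), dv = z dz.
Then du = 1/z dz and v = z**2/2.

z**2*log(z)/2 - z**2/4 + C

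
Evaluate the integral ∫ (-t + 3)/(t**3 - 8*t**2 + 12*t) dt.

log(t)/4 - log(t**2 - 8*t + 12)/8 + C

Factor the denominator: t*(t - 6)*(t - 2).
Partial-fraction decomposition: -1/(8*(t - 2)) - 1/(8*(t - 6)) + 1/(4*t).
Integrate each term: A/(t−a) contributes A·log|t−a|.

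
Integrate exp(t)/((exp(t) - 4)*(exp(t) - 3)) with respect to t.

Let u = e^t, du = e^t dt.
The integral becomes ∫ du/((u-4)(u-3)); decompose into partial fractions.

log(exp(t) - 4) - log(exp(t) - 3) + C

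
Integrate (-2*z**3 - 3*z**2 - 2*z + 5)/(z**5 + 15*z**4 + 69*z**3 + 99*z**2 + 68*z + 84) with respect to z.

13*log(z + 2)/100 - 341*log(z + 6)/148 + 279*log(z + 7)/125 - 134*log(z**2 + 1)/4625 + 276*atan(z)/4625 + C

Factor the denominator: (z + 2)*(z + 6)*(z + 7)*(z**2 + 1).
Partial-fraction decomposition: -4*(67*z - 69)/(4625*(z**2 + 1)) + 279/(125*(z + 7)) - 341/(148*(z + 6)) + 13/(100*(z + 2)).
Integrate each term; A/(z−a) gives A·log|z−a|; the (Bz+D)/(z²+p²) term gives a log and an atan.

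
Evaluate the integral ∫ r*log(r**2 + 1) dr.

r**2*log(r**2 + 1)/2 - r**2/2 + log(r**2 + 1)/2 + C

Let u = r**2 + 1, so du = (2*r) dr.
The integral becomes (1/2)·∫ log(u) du; integrate by parts with u′=log(u), dv′=du.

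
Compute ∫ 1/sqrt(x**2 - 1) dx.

Substitute x = sec(θ), so dx = sec(θ)*tan(θ) dθ and the radical becomes sqrt(x**2 - 1) = tan(θ) by the Pythagorean identity.
Integrate the resulting trig expression in θ, then back-substitute sec(θ) = x, tan(θ) = sqrt(x**2 - 1) (absorbing any constant into C).

log(x + sqrt(x**2 - 1)) + C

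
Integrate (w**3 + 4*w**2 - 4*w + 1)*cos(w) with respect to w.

Use integration by parts with u = w**3 + 4*w**2 - 4*w + 1, dv = cos(w) dw, so v = sin(w).
Apply parts 3 times (tabular method): alternate signs, differentiate u down to 0, integrate dv up.

w**3*sin(w) + 4*w**2*sin(w) + 3*w**2*cos(w) - 10*w*sin(w) + 8*w*cos(w) - 7*sin(w) - 10*cos(w) + C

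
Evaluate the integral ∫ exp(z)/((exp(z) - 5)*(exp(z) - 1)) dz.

log(exp(z) - 5)/4 - log(exp(z) - 1)/4 + C

Let u = e^z, du = e^z dz.
The integral becomes ∫ du/((u-5)(u-1)); decompose into partial fractions.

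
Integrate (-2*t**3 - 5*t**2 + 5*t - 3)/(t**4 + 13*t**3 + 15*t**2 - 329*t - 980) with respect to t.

-353*log(t - 5)/1296 - 25*log(t + 4)/81 - 613*log(t + 7)/432 - 403/(36*t + 252) + C

Factor the denominator: (t - 5)*(t + 4)*(t + 7)**2.
Partial-fraction decomposition: -613/(432*(t + 7)) + 403/(36*(t + 7)**2) - 25/(81*(t + 4)) - 353/(1296*(t - 5)).
Integrate each term; A/(t−a) gives A·log|t−a|; A/(t−a)² gives −A/(t−a).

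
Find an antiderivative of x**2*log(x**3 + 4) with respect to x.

Let u = x**3 + 4, so du = (3*x**2) dx.
The integral becomes (1/3)·∫ log(u) du; integrate by parts with u′=log(u), dv′=du.

x**3*log(x**3 + 4)/3 - x**3/3 + 4*log(x**3 + 4)/3 + C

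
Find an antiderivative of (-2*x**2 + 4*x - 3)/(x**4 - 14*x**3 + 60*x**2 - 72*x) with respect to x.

Factor the denominator: x*(x - 6)**2*(x - 2).
Partial-fraction decomposition: -3/(32*(x - 2)) + 5/(96*(x - 6)) - 17/(8*(x - 6)**2) + 1/(24*x).
Integrate each term; A/(x−a) gives A·log|x−a|; A/(x−a)² gives −A/(x−a).

log(x)/24 + 5*log(x - 6)/96 - 3*log(x - 2)/32 + 17/(8*x - 48) + C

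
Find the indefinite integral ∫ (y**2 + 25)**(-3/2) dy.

y/(25*sqrt(y**2 + 25)) + C

Substitute y = 5·tan(θ), so dy = 5·sec(θ)^2 dθ and the radical becomes sqrt(y**2 + 25) = 5·sec(θ) by the Pythagorean identity.
Integrate the resulting trig expression in θ, then back-substitute tan(θ) = y/5, sec(θ) = sqrt(y**2 + 25)/5 (absorbing any constant into C).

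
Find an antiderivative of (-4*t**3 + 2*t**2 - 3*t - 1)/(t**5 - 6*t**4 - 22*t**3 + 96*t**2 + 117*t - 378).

Factor the denominator: (t - 7)*(t - 3)*(t - 2)*(t + 3)**2.
Partial-fraction decomposition: 907/(4500*(t + 3)) - 67/(150*(t + 3)**2) - 31/(125*(t - 2)) + 25/(36*(t - 3)) - 81/(125*(t - 7)).
Integrate each term; A/(t−a) gives A·log|t−a|; A/(t−a)² gives −A/(t−a).

-81*log(t - 7)/125 + 25*log(t - 3)/36 - 31*log(t - 2)/125 + 907*log(t + 3)/4500 + 67/(150*t + 450) + C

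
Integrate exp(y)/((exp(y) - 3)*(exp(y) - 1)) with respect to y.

log(exp(y) - 3)/2 - log(exp(y) - 1)/2 + C

Let u = e^y, du = e^y dy.
The integral becomes ∫ du/((u-3)(u-1)); decompose into partial fractions.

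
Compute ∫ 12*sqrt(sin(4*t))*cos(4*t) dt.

Let u = sin(4*t), so du = (4*cos(4*t)) dt.
Rewriting, the integral becomes 3·∫ √u du = 3·(2/3)u^(3/2).
Substituting back, u = sin(4*t).

2*sin(4*t)**(3/2) + C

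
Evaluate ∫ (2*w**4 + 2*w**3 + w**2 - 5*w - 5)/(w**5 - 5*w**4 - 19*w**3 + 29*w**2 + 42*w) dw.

-5*log(w)/42 + 5497*log(w - 7)/2800 - 37*log(w - 2)/150 - log(w + 1)/48 + 127*log(w + 3)/300 + C

Factor the denominator: w*(w - 7)*(w - 2)*(w + 1)*(w + 3).
Partial-fraction decomposition: 127/(300*(w + 3)) - 1/(48*(w + 1)) - 37/(150*(w - 2)) + 5497/(2800*(w - 7)) - 5/(42*w).
Integrate each term: A/(w−a) contributes A·log|w−a|.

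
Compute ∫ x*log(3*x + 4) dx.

x**2*log(3*x + 4)/2 - x**2/4 + 2*x/3 - 8*log(3*x + 4)/9 + C

Use integration by parts with u = log(3*x + 4), dv = x dx.
Then du = 3/(3*x + 4) dx and v = x**2/2.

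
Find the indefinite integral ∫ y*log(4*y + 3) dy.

y**2*log(4*y + 3)/2 - y**2/4 + 3*y/8 - 9*log(4*y + 3)/32 + C

Use integration by parts with u = log(4*y + 3), dv = y dy.
Then du = 4/(4*y + 3) dy and v = y**2/2.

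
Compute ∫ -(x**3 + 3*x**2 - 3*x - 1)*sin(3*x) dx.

x**3*cos(3*x)/3 - x**2*sin(3*x)/3 + x**2*cos(3*x) - 2*x*sin(3*x)/3 - 11*x*cos(3*x)/9 + 11*sin(3*x)/27 - 5*cos(3*x)/9 + C

Use integration by parts with u = x**3 + 3*x**2 - 3*x - 1, dv = -sin(3*x) dx, so v = cos(3*x)/3.
Apply parts 3 times (tabular method): alternate signs, differentiate u down to 0, integrate dv up.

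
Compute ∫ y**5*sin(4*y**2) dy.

Let u = y², du = 2y dy; rewrite as (1/2)∫ u^2·sin(4u) du.
Now integrate by parts 2 times.

-y**4*cos(4*y**2)/8 + y**2*sin(4*y**2)/16 + cos(4*y**2)/64 + C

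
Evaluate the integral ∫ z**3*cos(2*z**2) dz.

z**2*sin(2*z**2)/4 + cos(2*z**2)/8 + C

Let u = z², du = 2z dz; rewrite as (1/2)∫ u^1·cos(2u) du.
Now integrate by parts 1 time.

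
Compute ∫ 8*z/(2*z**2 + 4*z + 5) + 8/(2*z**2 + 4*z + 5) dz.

2*log(2*z**2 + 4*z + 5) + C

Let u = 2*z**2 + 4*z + 5, so du = (4*z + 4) dz.
Rewriting, the integral becomes 2·∫ 1/u du = 2·log(u).
Substituting back, u = 2*z**2 + 4*z + 5.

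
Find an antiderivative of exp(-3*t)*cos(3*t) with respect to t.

exp(-3*t)*sin(3*t)/6 - exp(-3*t)*cos(3*t)/6 + C

Let I denote the integral. Integrate by parts with u = cos(3*t), dv = exp(-3*t) dt, so v = -exp(-3*t)/3: I = -exp(-3*t)*cos(3*t)/3 − ∫ exp(-3*t)*sin(3*t) dt.
Apply parts again with u = sin(3*t), dv = exp(-3*t) dt: ∫ exp(-3*t)*sin(3*t) dt = -exp(-3*t)*sin(3*t)/3 + I. Substituting back brings back I: I = exp(-3*t)*sin(3*t)/3 - exp(-3*t)*cos(3*t)/3 − I.
Solving for I: (1 + 1)·I equals the remaining terms, so I = (1/2)·(exp(-3*t)*sin(3*t)/3 - exp(-3*t)*cos(3*t)/3).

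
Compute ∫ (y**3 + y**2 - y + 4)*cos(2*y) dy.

Use integration by parts with u = y**3 + y**2 - y + 4, dv = cos(2*y) dy, so v = sin(2*y)/2.
Apply parts 3 times (tabular method): alternate signs, differentiate u down to 0, integrate dv up.

y**3*sin(2*y)/2 + y**2*sin(2*y)/2 + 3*y**2*cos(2*y)/4 - 5*y*sin(2*y)/4 + y*cos(2*y)/2 + 7*sin(2*y)/4 - 5*cos(2*y)/8 + C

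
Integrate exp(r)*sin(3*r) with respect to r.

Let I denote the integral. Integrate by parts with u = sin(3*r), dv = exp(r) dr, so v = exp(r): I = exp(r)*sin(3*r) − 3·∫ exp(r)*cos(3*r) dr.
Apply parts again with u = cos(3*r), dv = exp(r) dr: ∫ exp(r)*cos(3*r) dr = exp(r)*cos(3*r) + 3·I. Substituting back brings back I: I = exp(r)*sin(3*r) - 3*exp(r)*cos(3*r) − 9·I.
Solving for I: (1 + 9)·I equals the remaining terms, so I = (1/10)·(exp(r)*sin(3*r) - 3*exp(r)*cos(3*r)).

exp(r)*sin(3*r)/10 - 3*exp(r)*cos(3*r)/10 + C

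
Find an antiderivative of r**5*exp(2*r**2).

Let u = r², du = 2r dr; rewrite as (1/2)∫ u^2·exp(2u) du.
Now integrate by parts 2 times.

(2*r**4 - 2*r**2 + 1)*exp(2*r**2)/8 + C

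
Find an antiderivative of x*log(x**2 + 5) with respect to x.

x**2*log(x**2 + 5)/2 - x**2/2 + 5*log(x**2 + 5)/2 + C

Let u = x**2 + 5, so du = (2*x) dx.
The integral becomes (1/2)·∫ log(u) du; integrate by parts with u′=log(u), dv′=du.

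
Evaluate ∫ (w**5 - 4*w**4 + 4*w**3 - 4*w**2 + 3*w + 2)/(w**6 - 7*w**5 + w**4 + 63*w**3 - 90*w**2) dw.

-11*log(w)/225 + 521*log(w - 5)/600 - log(w - 3)/54 - 2*log(w - 2)/15 + 359*log(w + 3)/1080 + 1/(45*w) + C

Factor the denominator: w**2*(w - 5)*(w - 3)*(w - 2)*(w + 3).
Partial-fraction decomposition: 359/(1080*(w + 3)) - 2/(15*(w - 2)) - 1/(54*(w - 3)) + 521/(600*(w - 5)) - 11/(225*w) - 1/(45*w**2).
Integrate each term; A/(w−a) gives A·log|w−a|; A/(w−a)² gives −A/(w−a).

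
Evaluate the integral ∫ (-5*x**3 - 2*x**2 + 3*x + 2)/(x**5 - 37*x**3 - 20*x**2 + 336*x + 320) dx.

Factor the denominator: (x - 5)*(x - 4)*(x + 1)*(x + 4)**2.
Partial-fraction decomposition: 2257/(7776*(x + 4)) - 139/(108*(x + 4)**2) + 1/(135*(x + 1)) + 169/(160*(x - 4)) - 329/(243*(x - 5)).
Integrate each term; A/(x−a) gives A·log|x−a|; A/(x−a)² gives −A/(x−a).

-329*log(x - 5)/243 + 169*log(x - 4)/160 + log(x + 1)/135 + 2257*log(x + 4)/7776 + 139/(108*x + 432) + C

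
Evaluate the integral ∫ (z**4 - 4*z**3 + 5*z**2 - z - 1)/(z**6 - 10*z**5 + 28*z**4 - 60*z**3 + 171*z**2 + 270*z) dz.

Factor the denominator: z*(z - 6)*(z - 5)*(z + 1)*(z**2 + 9).
Partial-fraction decomposition: -7*(7*z - 33)/(918*(z**2 + 9)) - 1/(42*(z + 1)) - 61/(255*(z - 5)) + 121/(378*(z - 6)) - 1/(270*z).
Integrate each term; A/(z−a) gives A·log|z−a|; the (Bz+D)/(z²+p²) term gives a log and an atan.

-log(z)/270 + 121*log(z - 6)/378 - 61*log(z - 5)/255 - log(z + 1)/42 - 49*log(z**2 + 9)/1836 + 77*atan(z/3)/918 + C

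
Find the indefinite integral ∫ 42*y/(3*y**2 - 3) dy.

Let u = 3*y**2 - 3, so du = (6*y) dy.
Rewriting, the integral becomes 7·∫ 1/u du = 7·log(u).
Substituting back, u = 3*y**2 - 3.

7*log(3*y**2 - 3) + C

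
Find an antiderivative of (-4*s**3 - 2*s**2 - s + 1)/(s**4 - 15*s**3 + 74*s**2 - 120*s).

Factor the denominator: s*(s - 6)*(s - 5)*(s - 4).
Partial-fraction decomposition: -291/(8*(s - 4)) + 554/(5*(s - 5)) - 941/(12*(s - 6)) - 1/(120*s).
Integrate each term: A/(s−a) contributes A·log|s−a|.

-log(s)/120 - 941*log(s - 6)/12 + 554*log(s - 5)/5 - 291*log(s - 4)/8 + C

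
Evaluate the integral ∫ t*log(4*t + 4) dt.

Use integration by parts with u = log(4*t + 4), dv = t dt.
Then du = 4/(4*t + 4) dt and v = t**2/2.

t**2*log(4*t + 4)/2 - t**2/4 + t/2 - log(t + 1)/2 + C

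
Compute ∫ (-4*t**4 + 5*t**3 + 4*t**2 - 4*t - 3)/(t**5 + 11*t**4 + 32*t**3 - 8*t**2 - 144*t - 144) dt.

-19*log(t - 2)/640 - 251*log(t + 2)/16 + 138*log(t + 3)/5 - 2033*log(t + 6)/128 - 83/(16*t + 32) + C

Factor the denominator: (t - 2)*(t + 2)**2*(t + 3)*(t + 6).
Partial-fraction decomposition: -2033/(128*(t + 6)) + 138/(5*(t + 3)) - 251/(16*(t + 2)) + 83/(16*(t + 2)**2) - 19/(640*(t - 2)).
Integrate each term; A/(t−a) gives A·log|t−a|; A/(t−a)² gives −A/(t−a).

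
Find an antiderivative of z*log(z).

Use integration by parts with u = log(z), dv = z dz.
Then du = 1/z dz and v = z**2/2.

z**2*log(z)/2 - z**2/4 + C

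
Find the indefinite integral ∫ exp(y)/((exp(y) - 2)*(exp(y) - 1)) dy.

log(exp(y) - 2) - log(exp(y) - 1) + C

Let u = e^y, du = e^y dy.
The integral becomes ∫ du/((u-2)(u-1)); decompose into partial fractions.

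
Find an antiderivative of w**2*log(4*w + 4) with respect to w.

Use integration by parts with u = log(4*w + 4), dv = w**2 dw.
Then du = 4/(4*w + 4) dw and v = w**3/3.

w**3*log(4*w + 4)/3 - w**3/9 + w**2/6 - w/3 + log(w + 1)/3 + C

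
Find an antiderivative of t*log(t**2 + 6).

t**2*log(t**2 + 6)/2 - t**2/2 + 3*log(t**2 + 6) + C

Let u = t**2 + 6, so du = (2*t) dt.
The integral becomes (1/2)·∫ log(u) du; integrate by parts with u′=log(u), dv′=du.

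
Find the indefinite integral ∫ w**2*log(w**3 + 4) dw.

Let u = w**3 + 4, so du = (3*w**2) dw.
The integral becomes (1/3)·∫ log(u) du; integrate by parts with u′=log(u), dv′=du.

w**3*log(w**3 + 4)/3 - w**3/3 + 4*log(w**3 + 4)/3 + C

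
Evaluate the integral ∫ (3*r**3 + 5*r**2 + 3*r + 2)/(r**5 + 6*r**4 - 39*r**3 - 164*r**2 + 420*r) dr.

log(r)/210 + 47*log(r - 5)/180 - 13*log(r - 2)/108 + 11*log(r + 6)/12 - 803*log(r + 7)/756 + C

Factor the denominator: r*(r - 5)*(r - 2)*(r + 6)*(r + 7).
Partial-fraction decomposition: -803/(756*(r + 7)) + 11/(12*(r + 6)) - 13/(108*(r - 2)) + 47/(180*(r - 5)) + 1/(210*r).
Integrate each term: A/(r−a) contributes A·log|r−a|.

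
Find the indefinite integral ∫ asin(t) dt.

Use integration by parts with u = arcsin(t), dv = dt.
Then du = 1/sqrt(-t**2 + 1) dt.

t*asin(t) + sqrt(-t**2 + 1) + C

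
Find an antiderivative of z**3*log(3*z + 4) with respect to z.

z**4*log(3*z + 4)/4 - z**4/16 + z**3/9 - 2*z**2/9 + 16*z/27 - 64*log(3*z + 4)/81 + C

Use integration by parts with u = log(3*z + 4), dv = z**3 dz.
Then du = 3/(3*z + 4) dz and v = z**4/4.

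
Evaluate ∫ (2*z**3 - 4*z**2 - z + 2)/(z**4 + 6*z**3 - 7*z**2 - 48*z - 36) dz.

17*log(z - 3)/180 + 3*log(z + 1)/20 - 7*log(z + 2)/5 + 142*log(z + 6)/45 + C

Factor the denominator: (z - 3)*(z + 1)*(z + 2)*(z + 6).
Partial-fraction decomposition: 142/(45*(z + 6)) - 7/(5*(z + 2)) + 3/(20*(z + 1)) + 17/(180*(z - 3)).
Integrate each term: A/(z−a) contributes A·log|z−a|.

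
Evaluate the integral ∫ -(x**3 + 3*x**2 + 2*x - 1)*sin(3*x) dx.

Use integration by parts with u = x**3 + 3*x**2 + 2*x - 1, dv = -sin(3*x) dx, so v = cos(3*x)/3.
Apply parts 3 times (tabular method): alternate signs, differentiate u down to 0, integrate dv up.

x**3*cos(3*x)/3 - x**2*sin(3*x)/3 + x**2*cos(3*x) - 2*x*sin(3*x)/3 + 4*x*cos(3*x)/9 - 4*sin(3*x)/27 - 5*cos(3*x)/9 + C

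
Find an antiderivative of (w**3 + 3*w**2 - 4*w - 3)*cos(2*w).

Use integration by parts with u = w**3 + 3*w**2 - 4*w - 3, dv = cos(2*w) dw, so v = sin(2*w)/2.
Apply parts 3 times (tabular method): alternate signs, differentiate u down to 0, integrate dv up.

w**3*sin(2*w)/2 + 3*w**2*sin(2*w)/2 + 3*w**2*cos(2*w)/4 - 11*w*sin(2*w)/4 + 3*w*cos(2*w)/2 - 9*sin(2*w)/4 - 11*cos(2*w)/8 + C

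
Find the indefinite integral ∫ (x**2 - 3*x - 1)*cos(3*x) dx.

x**2*sin(3*x)/3 - x*sin(3*x) + 2*x*cos(3*x)/9 - 11*sin(3*x)/27 - cos(3*x)/3 + C

Use integration by parts with u = x**2 - 3*x - 1, dv = cos(3*x) dx, so v = sin(3*x)/3.
Apply parts 2 times (tabular method): alternate signs, differentiate u down to 0, integrate dv up.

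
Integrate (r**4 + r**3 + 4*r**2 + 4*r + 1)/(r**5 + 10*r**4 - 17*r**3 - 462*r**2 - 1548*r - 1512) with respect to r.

Factor the denominator: (r - 7)*(r + 2)*(r + 3)*(r + 6)**2.
Partial-fraction decomposition: 1097/(24336*(r + 6)) - 1201/(156*(r + 6)**2) + 79/(90*(r + 3)) - 17/(144*(r + 2)) + 2969/(15210*(r - 7)).
Integrate each term; A/(r−a) gives A·log|r−a|; A/(r−a)² gives −A/(r−a).

2969*log(r - 7)/15210 - 17*log(r + 2)/144 + 79*log(r + 3)/90 + 1097*log(r + 6)/24336 + 1201/(156*r + 936) + C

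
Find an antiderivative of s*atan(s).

Use integration by parts with u = arctan(s), dv = s ds.
Then du = 1/(s**2 + 1) ds.

s**2*atan(s)/2 - s/2 + atan(s)/2 + C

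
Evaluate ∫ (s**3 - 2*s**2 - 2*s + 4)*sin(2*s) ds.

Use integration by parts with u = s**3 - 2*s**2 - 2*s + 4, dv = sin(2*s) ds, so v = -cos(2*s)/2.
Apply parts 3 times (tabular method): alternate signs, differentiate u down to 0, integrate dv up.

-s**3*cos(2*s)/2 + 3*s**2*sin(2*s)/4 + s**2*cos(2*s) - s*sin(2*s) + 7*s*cos(2*s)/4 - 7*sin(2*s)/8 - 5*cos(2*s)/2 + C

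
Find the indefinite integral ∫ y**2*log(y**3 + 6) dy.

Let u = y**3 + 6, so du = (3*y**2) dy.
The integral becomes (1/3)·∫ log(u) du; integrate by parts with u′=log(u), dv′=du.

y**3*log(y**3 + 6)/3 - y**3/3 + 2*log(y**3 + 6) + C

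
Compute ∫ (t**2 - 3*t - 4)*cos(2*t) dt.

Use integration by parts with u = t**2 - 3*t - 4, dv = cos(2*t) dt, so v = sin(2*t)/2.
Apply parts 2 times (tabular method): alternate signs, differentiate u down to 0, integrate dv up.

t**2*sin(2*t)/2 - 3*t*sin(2*t)/2 + t*cos(2*t)/2 - 9*sin(2*t)/4 - 3*cos(2*t)/4 + C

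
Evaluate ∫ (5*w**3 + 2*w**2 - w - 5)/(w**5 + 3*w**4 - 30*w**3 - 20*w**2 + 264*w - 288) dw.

Factor the denominator: (w - 3)*(w - 2)**2*(w + 4)*(w + 6).
Partial-fraction decomposition: -1007/(1152*(w + 6)) + 289/(504*(w + 4)) - 2305/(1152*(w - 2)) - 41/(48*(w - 2)**2) + 145/(63*(w - 3)).
Integrate each term; A/(w−a) gives A·log|w−a|; A/(w−a)² gives −A/(w−a).

145*log(w - 3)/63 - 2305*log(w - 2)/1152 + 289*log(w + 4)/504 - 1007*log(w + 6)/1152 + 41/(48*w - 96) + C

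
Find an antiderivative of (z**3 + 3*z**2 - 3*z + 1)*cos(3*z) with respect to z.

z**3*sin(3*z)/3 + z**2*sin(3*z) + z**2*cos(3*z)/3 - 11*z*sin(3*z)/9 + 2*z*cos(3*z)/3 + sin(3*z)/9 - 11*cos(3*z)/27 + C

Use integration by parts with u = z**3 + 3*z**2 - 3*z + 1, dv = cos(3*z) dz, so v = sin(3*z)/3.
Apply parts 3 times (tabular method): alternate signs, differentiate u down to 0, integrate dv up.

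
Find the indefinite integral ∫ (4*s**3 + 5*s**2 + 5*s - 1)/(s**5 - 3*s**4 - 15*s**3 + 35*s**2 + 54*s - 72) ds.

355*log(s - 4)/126 - 167*log(s - 3)/60 + 13*log(s - 1)/72 + 23*log(s + 2)/90 - 79*log(s + 3)/168 + C

Factor the denominator: (s - 4)*(s - 3)*(s - 1)*(s + 2)*(s + 3).
Partial-fraction decomposition: -79/(168*(s + 3)) + 23/(90*(s + 2)) + 13/(72*(s - 1)) - 167/(60*(s - 3)) + 355/(126*(s - 4)).
Integrate each term: A/(s−a) contributes A·log|s−a|.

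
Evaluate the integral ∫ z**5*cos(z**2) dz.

z**4*sin(z**2)/2 + z**2*cos(z**2) - sin(z**2) + C

Let u = z², du = 2z dz; rewrite as (1/2)∫ u^2·cos(1u) du.
Now integrate by parts 2 times.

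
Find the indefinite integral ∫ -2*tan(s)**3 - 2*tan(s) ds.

-tan(s)**2 + C

Let u = tan(s), so du = (tan(s)**2 + 1) ds.
Rewriting, the integral becomes -2·∫ u^1 du = -2·u^2/2.
Substituting back, u = tan(s).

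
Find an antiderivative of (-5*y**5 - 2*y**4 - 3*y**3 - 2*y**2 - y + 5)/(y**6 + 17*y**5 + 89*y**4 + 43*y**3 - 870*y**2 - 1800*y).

-log(y)/360 - 737*log(y - 3)/6048 + 4777*log(y + 4)/56 + 40201*log(y + 5)/160 - 36875*log(y + 6)/108 + 1471/(4*y + 20) + C

Factor the denominator: y*(y - 3)*(y + 4)*(y + 5)**2*(y + 6).
Partial-fraction decomposition: -36875/(108*(y + 6)) + 40201/(160*(y + 5)) - 1471/(4*(y + 5)**2) + 4777/(56*(y + 4)) - 737/(6048*(y - 3)) - 1/(360*y).
Integrate each term; A/(y−a) gives A·log|y−a|; A/(y−a)² gives −A/(y−a).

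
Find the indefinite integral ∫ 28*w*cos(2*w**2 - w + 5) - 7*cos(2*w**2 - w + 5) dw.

Let u = 2*w**2 - w + 5, so du = (4*w - 1) dw.
Rewriting, the integral becomes 7·∫ cos(u) du = 7·sin(u).
Substituting back, u = 2*w**2 - w + 5.

7*sin(2*w**2 - w + 5) + C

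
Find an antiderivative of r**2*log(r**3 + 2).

Let u = r**3 + 2, so du = (3*r**2) dr.
The integral becomes (1/3)·∫ log(u) du; integrate by parts with u′=log(u), dv′=du.

r**3*log(r**3 + 2)/3 - r**3/3 + 2*log(r**3 + 2)/3 + C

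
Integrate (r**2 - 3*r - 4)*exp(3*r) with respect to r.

(9*r**2 - 33*r - 25)*exp(3*r)/27 + C

Use integration by parts with u = r**2 - 3*r - 4, dv = exp(3*r) dr, so v = exp(3*r)/3.
Apply parts 2 times (tabular method): alternate signs, differentiate u down to 0, integrate dv up.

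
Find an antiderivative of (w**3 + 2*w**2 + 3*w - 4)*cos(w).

w**3*sin(w) + 2*w**2*sin(w) + 3*w**2*cos(w) - 3*w*sin(w) + 4*w*cos(w) - 8*sin(w) - 3*cos(w) + C

Use integration by parts with u = w**3 + 2*w**2 + 3*w - 4, dv = cos(w) dw, so v = sin(w).
Apply parts 3 times (tabular method): alternate signs, differentiate u down to 0, integrate dv up.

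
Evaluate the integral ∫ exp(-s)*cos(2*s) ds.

Let I denote the integral. Integrate by parts with u = cos(2*s), dv = exp(-s) ds, so v = -exp(-s): I = -exp(-s)*cos(2*s) − 2·∫ exp(-s)*sin(2*s) ds.
Apply parts again with u = sin(2*s), dv = exp(-s) ds: ∫ exp(-s)*sin(2*s) ds = -exp(-s)*sin(2*s) + 2·I. Substituting back brings back I: I = 2*exp(-s)*sin(2*s) - exp(-s)*cos(2*s) − 4·I.
Solving for I: (1 + 4)·I equals the remaining terms, so I = (1/5)·(2*exp(-s)*sin(2*s) - exp(-s)*cos(2*s)).

2*exp(-s)*sin(2*s)/5 - exp(-s)*cos(2*s)/5 + C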